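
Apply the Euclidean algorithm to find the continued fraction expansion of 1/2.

Run the Euclidean algorithm on 1 and 2; the successive quotients are the partial quotients a_0, a_1, ... (each step inverts the fractional part left over by the previous one):
  1 = 0*2 + 1, so a_0 = 0.
  2 = 2*1 + 0, so a_1 = 2.
The remainder reaches 0 after 2 divisions, so the expansion has 2 partial quotients, read off in order.

[0; 2]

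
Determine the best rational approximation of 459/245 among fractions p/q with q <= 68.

Expand x = 459/245 as a continued fraction with the Euclidean algorithm:
  459 = 1*245 + 214, so a_0 = 1.
  245 = 1*214 + 31, so a_1 = 1.
  214 = 6*31 + 28, so a_2 = 6.
  31 = 1*28 + 3, so a_3 = 1.
  28 = 9*3 + 1, so a_4 = 9.
  3 = 3*1 + 0, so a_5 = 3.
so x = [1; 1, 6, 1, 9, 3].
Convergents (p_i = a_i*p_{i-1} + p_{i-2}, q_i = a_i*q_{i-1} + q_{i-2} with p_{-2}=0, p_{-1}=1, q_{-2}=1, q_{-1}=0), until the denominator exceeds 68:
  i=0: a_0=1, p_0 = 1*1 + 0 = 1, q_0 = 1*0 + 1 = 1.
  i=1: a_1=1, p_1 = 1*1 + 1 = 2, q_1 = 1*1 + 0 = 1.
  i=2: a_2=6, p_2 = 6*2 + 1 = 13, q_2 = 6*1 + 1 = 7.
  i=3: a_3=1, p_3 = 1*13 + 2 = 15, q_3 = 1*7 + 1 = 8.
  i=4: a_4=9, p_4 = 9*15 + 13 = 148, q_4 = 9*8 + 7 = 79.
q_4 = 79 > 68, so the last convergent with denominator <= 68 is p_3/q_3 = 15/8.
The closest fraction with denominator <= 68 is either p_3/q_3 or the intermediate fraction (k*p_3 + p_2)/(k*q_3 + q_2) with the largest k >= 1 whose denominator stays <= 68; these approach x as k grows, and every other convergent or intermediate fraction in range is farther away.
Largest k: floor((68 - q_2)/q_3) = floor((68 - 7)/8) = 7.
That gives (7*15 + 13)/(7*8 + 7) = 118/63.
Compare the errors: |x - 15/8| = |459*8 - 15*245|/(245*8) = 3/1960, and |x - 118/63| = |459*63 - 118*245|/(245*63) = 7/15435.
Cross-multiplying, 7*1960 = 13720 < 46305 = 3*15435, so 7/15435 is smaller: the intermediate fraction 118/63 is closer to x than 15/8.

118/63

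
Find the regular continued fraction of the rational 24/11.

Run the Euclidean algorithm on 24 and 11; the successive quotients are the partial quotients a_0, a_1, ... (each step inverts the fractional part left over by the previous one):
  24 = 2*11 + 2, so a_0 = 2.
  11 = 5*2 + 1, so a_1 = 5.
  2 = 2*1 + 0, so a_2 = 2.
The remainder reaches 0 after 3 divisions, so the expansion has 3 partial quotients, read off in order.

[2; 5, 2]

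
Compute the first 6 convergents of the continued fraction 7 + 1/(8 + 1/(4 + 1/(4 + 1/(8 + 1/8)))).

Using the convergent recurrence p_i = a_i*p_{i-1} + p_{i-2}, q_i = a_i*q_{i-1} + q_{i-2} with p_{-2}=0, p_{-1}=1, q_{-2}=1, q_{-1}=0:
  i=0: a_0=7, p_0 = 7*1 + 0 = 7, q_0 = 7*0 + 1 = 1.
  i=1: a_1=8, p_1 = 8*7 + 1 = 57, q_1 = 8*1 + 0 = 8.
  i=2: a_2=4, p_2 = 4*57 + 7 = 235, q_2 = 4*8 + 1 = 33.
  i=3: a_3=4, p_3 = 4*235 + 57 = 997, q_3 = 4*33 + 8 = 140.
  i=4: a_4=8, p_4 = 8*997 + 235 = 8211, q_4 = 8*140 + 33 = 1153.
  i=5: a_5=8, p_5 = 8*8211 + 997 = 66685, q_5 = 8*1153 + 140 = 9364.

7/1, 57/8, 235/33, 997/140, 8211/1153, 66685/9364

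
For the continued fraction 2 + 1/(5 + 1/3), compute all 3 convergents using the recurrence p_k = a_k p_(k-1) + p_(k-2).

2/1, 11/5, 35/16

Using the convergent recurrence p_i = a_i*p_{i-1} + p_{i-2}, q_i = a_i*q_{i-1} + q_{i-2} with p_{-2}=0, p_{-1}=1, q_{-2}=1, q_{-1}=0:
  i=0: a_0=2, p_0 = 2*1 + 0 = 2, q_0 = 2*0 + 1 = 1.
  i=1: a_1=5, p_1 = 5*2 + 1 = 11, q_1 = 5*1 + 0 = 5.
  i=2: a_2=3, p_2 = 3*11 + 2 = 35, q_2 = 3*5 + 1 = 16.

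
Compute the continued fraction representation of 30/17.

[1; 1, 3, 4]

Run the Euclidean algorithm on 30 and 17; the successive quotients are the partial quotients a_0, a_1, ... (each step inverts the fractional part left over by the previous one):
  30 = 1*17 + 13, so a_0 = 1.
  17 = 1*13 + 4, so a_1 = 1.
  13 = 3*4 + 1, so a_2 = 3.
  4 = 4*1 + 0, so a_3 = 4.
The remainder reaches 0 after 4 divisions, so the expansion has 4 partial quotients, read off in order.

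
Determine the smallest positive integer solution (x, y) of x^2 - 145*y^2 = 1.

(x, y) = (289, 24)

First expand sqrt(145) as a continued fraction. With x_i = (sqrt(145) + m_i)/d_i and (m_0, d_0) = (0, 1): a_0 = floor(sqrt(145)) = 12, since 12^2 = 144 <= 145 < 169 = 13^2.
Iterate m_{i+1} = d_i*a_i - m_i, d_{i+1} = (145 - m_{i+1}^2)/d_i, a_{i+1} = floor((a_0 + m_{i+1})/d_{i+1}):
  m_1 = 1*12 - 0 = 12, d_1 = (145 - 12^2)/1 = 1/1 = 1, a_1 = floor((12 + 12)/1) = 24.
  m_2 = 1*24 - 12 = 12, d_2 = (145 - 12^2)/1 = 1/1 = 1: (m_2, d_2) = (m_1, d_1) = (12, 1), so from here the quotient a_1 repeats; the period length is 1.
So sqrt(145) = [12; (24)] with period length k = 1.
k is odd, so (p_{k-1}, q_{k-1}) only solves x^2 - 145y^2 = -1 and the fundamental solution of x^2 - 145y^2 = 1 is (p_{2k-1}, q_{2k-1}) = (p_1, q_1); compute convergents through index 1, running through the period twice.
Convergents (p_i = a_i*p_{i-1} + p_{i-2}, q_i = a_i*q_{i-1} + q_{i-2} with p_{-2}=0, p_{-1}=1, q_{-2}=1, q_{-1}=0):
  i=0: a_0=12, p_0 = 12*1 + 0 = 12, q_0 = 12*0 + 1 = 1.
  i=1: a_1=24, p_1 = 24*12 + 1 = 289, q_1 = 24*1 + 0 = 24.
Indeed p_0^2 - 145*q_0^2 = 144 - 145 = -1, not +1.
Check: 289^2 - 145*24^2 = 83521 - 83520 = 1, so (x, y) = (289, 24) solves the equation, and by the theorem it is the least positive solution.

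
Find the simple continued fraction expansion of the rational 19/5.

[3; 1, 4]

Run the Euclidean algorithm on 19 and 5; the successive quotients are the partial quotients a_0, a_1, ... (each step inverts the fractional part left over by the previous one):
  19 = 3*5 + 4, so a_0 = 3.
  5 = 1*4 + 1, so a_1 = 1.
  4 = 4*1 + 0, so a_2 = 4.
The remainder reaches 0 after 3 divisions, so the expansion has 3 partial quotients, read off in order.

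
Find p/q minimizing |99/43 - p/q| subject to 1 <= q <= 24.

Expand x = 99/43 as a continued fraction with the Euclidean algorithm:
  99 = 2*43 + 13, so a_0 = 2.
  43 = 3*13 + 4, so a_1 = 3.
  13 = 3*4 + 1, so a_2 = 3.
  4 = 4*1 + 0, so a_3 = 4.
so x = [2; 3, 3, 4].
Convergents (p_i = a_i*p_{i-1} + p_{i-2}, q_i = a_i*q_{i-1} + q_{i-2} with p_{-2}=0, p_{-1}=1, q_{-2}=1, q_{-1}=0), until the denominator exceeds 24:
  i=0: a_0=2, p_0 = 2*1 + 0 = 2, q_0 = 2*0 + 1 = 1.
  i=1: a_1=3, p_1 = 3*2 + 1 = 7, q_1 = 3*1 + 0 = 3.
  i=2: a_2=3, p_2 = 3*7 + 2 = 23, q_2 = 3*3 + 1 = 10.
  i=3: a_3=4, p_3 = 4*23 + 7 = 99, q_3 = 4*10 + 3 = 43.
q_3 = 43 > 24, so the last convergent with denominator <= 24 is p_2/q_2 = 23/10.
The closest fraction with denominator <= 24 is either p_2/q_2 or the intermediate fraction (k*p_2 + p_1)/(k*q_2 + q_1) with the largest k >= 1 whose denominator stays <= 24; these approach x as k grows, and every other convergent or intermediate fraction in range is farther away.
Largest k: floor((24 - q_1)/q_2) = floor((24 - 3)/10) = 2.
That gives (2*23 + 7)/(2*10 + 3) = 53/23.
Compare the errors: |x - 23/10| = |99*10 - 23*43|/(43*10) = 1/430, and |x - 53/23| = |99*23 - 53*43|/(43*23) = 2/989.
Cross-multiplying, 2*430 = 860 < 989 = 1*989, so 2/989 is smaller: the intermediate fraction 53/23 is closer to x than 23/10.

53/23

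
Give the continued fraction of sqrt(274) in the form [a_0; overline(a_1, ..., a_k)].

[16; overline(1, 1, 4, 4, 1, 1, 32)]

Write x_i = (sqrt(274) + m_i)/d_i with (m_0, d_0) = (0, 1). a_0 = floor(sqrt(274)) = 16, since 16^2 = 256 <= 274 < 289 = 17^2.
Iterate m_{i+1} = d_i*a_i - m_i, d_{i+1} = (274 - m_{i+1}^2)/d_i, a_{i+1} = floor((a_0 + m_{i+1})/d_{i+1}):
  m_1 = 1*16 - 0 = 16, d_1 = (274 - 16^2)/1 = 18/1 = 18, a_1 = floor((16 + 16)/18) = 1.
  m_2 = 18*1 - 16 = 2, d_2 = (274 - 2^2)/18 = 270/18 = 15, a_2 = floor((16 + 2)/15) = 1.
  m_3 = 15*1 - 2 = 13, d_3 = (274 - 13^2)/15 = 105/15 = 7, a_3 = floor((16 + 13)/7) = 4.
  m_4 = 7*4 - 13 = 15, d_4 = (274 - 15^2)/7 = 49/7 = 7, a_4 = floor((16 + 15)/7) = 4.
  m_5 = 7*4 - 15 = 13, d_5 = (274 - 13^2)/7 = 105/7 = 15, a_5 = floor((16 + 13)/15) = 1.
  m_6 = 15*1 - 13 = 2, d_6 = (274 - 2^2)/15 = 270/15 = 18, a_6 = floor((16 + 2)/18) = 1.
  m_7 = 18*1 - 2 = 16, d_7 = (274 - 16^2)/18 = 18/18 = 1, a_7 = floor((16 + 16)/1) = 32.
  m_8 = 1*32 - 16 = 16, d_8 = (274 - 16^2)/1 = 18/1 = 18: (m_8, d_8) = (m_1, d_1) = (16, 18), so from here the quotients repeat a_1, ..., a_7; the period length is 7.
Hence the expansion of sqrt(274) is a_0 = 16 followed by the repeating block 1, 1, 4, 4, 1, 1, 32 (period 7).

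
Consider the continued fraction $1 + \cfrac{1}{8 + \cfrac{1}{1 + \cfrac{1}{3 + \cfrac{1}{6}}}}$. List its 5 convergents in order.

Using the convergent recurrence p_i = a_i*p_{i-1} + p_{i-2}, q_i = a_i*q_{i-1} + q_{i-2} with p_{-2}=0, p_{-1}=1, q_{-2}=1, q_{-1}=0:
  i=0: a_0=1, p_0 = 1*1 + 0 = 1, q_0 = 1*0 + 1 = 1.
  i=1: a_1=8, p_1 = 8*1 + 1 = 9, q_1 = 8*1 + 0 = 8.
  i=2: a_2=1, p_2 = 1*9 + 1 = 10, q_2 = 1*8 + 1 = 9.
  i=3: a_3=3, p_3 = 3*10 + 9 = 39, q_3 = 3*9 + 8 = 35.
  i=4: a_4=6, p_4 = 6*39 + 10 = 244, q_4 = 6*35 + 9 = 219.

1/1, 9/8, 10/9, 39/35, 244/219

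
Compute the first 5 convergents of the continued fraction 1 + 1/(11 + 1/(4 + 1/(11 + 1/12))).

1/1, 12/11, 49/45, 551/506, 6661/6117

Using the convergent recurrence p_i = a_i*p_{i-1} + p_{i-2}, q_i = a_i*q_{i-1} + q_{i-2} with p_{-2}=0, p_{-1}=1, q_{-2}=1, q_{-1}=0:
  i=0: a_0=1, p_0 = 1*1 + 0 = 1, q_0 = 1*0 + 1 = 1.
  i=1: a_1=11, p_1 = 11*1 + 1 = 12, q_1 = 11*1 + 0 = 11.
  i=2: a_2=4, p_2 = 4*12 + 1 = 49, q_2 = 4*11 + 1 = 45.
  i=3: a_3=11, p_3 = 11*49 + 12 = 551, q_3 = 11*45 + 11 = 506.
  i=4: a_4=12, p_4 = 12*551 + 49 = 6661, q_4 = 12*506 + 45 = 6117.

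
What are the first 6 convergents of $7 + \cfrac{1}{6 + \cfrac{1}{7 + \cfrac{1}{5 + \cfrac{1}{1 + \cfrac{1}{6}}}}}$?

Using the convergent recurrence p_i = a_i*p_{i-1} + p_{i-2}, q_i = a_i*q_{i-1} + q_{i-2} with p_{-2}=0, p_{-1}=1, q_{-2}=1, q_{-1}=0:
  i=0: a_0=7, p_0 = 7*1 + 0 = 7, q_0 = 7*0 + 1 = 1.
  i=1: a_1=6, p_1 = 6*7 + 1 = 43, q_1 = 6*1 + 0 = 6.
  i=2: a_2=7, p_2 = 7*43 + 7 = 308, q_2 = 7*6 + 1 = 43.
  i=3: a_3=5, p_3 = 5*308 + 43 = 1583, q_3 = 5*43 + 6 = 221.
  i=4: a_4=1, p_4 = 1*1583 + 308 = 1891, q_4 = 1*221 + 43 = 264.
  i=5: a_5=6, p_5 = 6*1891 + 1583 = 12929, q_5 = 6*264 + 221 = 1805.

7/1, 43/6, 308/43, 1583/221, 1891/264, 12929/1805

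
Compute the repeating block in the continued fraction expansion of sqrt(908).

Write x_i = (sqrt(908) + m_i)/d_i with (m_0, d_0) = (0, 1). a_0 = floor(sqrt(908)) = 30, since 30^2 = 900 <= 908 < 961 = 31^2.
Iterate m_{i+1} = d_i*a_i - m_i, d_{i+1} = (908 - m_{i+1}^2)/d_i, a_{i+1} = floor((a_0 + m_{i+1})/d_{i+1}):
  m_1 = 1*30 - 0 = 30, d_1 = (908 - 30^2)/1 = 8/1 = 8, a_1 = floor((30 + 30)/8) = 7.
  m_2 = 8*7 - 30 = 26, d_2 = (908 - 26^2)/8 = 232/8 = 29, a_2 = floor((30 + 26)/29) = 1.
  m_3 = 29*1 - 26 = 3, d_3 = (908 - 3^2)/29 = 899/29 = 31, a_3 = floor((30 + 3)/31) = 1.
  m_4 = 31*1 - 3 = 28, d_4 = (908 - 28^2)/31 = 124/31 = 4, a_4 = floor((30 + 28)/4) = 14.
  m_5 = 4*14 - 28 = 28, d_5 = (908 - 28^2)/4 = 124/4 = 31, a_5 = floor((30 + 28)/31) = 1.
  m_6 = 31*1 - 28 = 3, d_6 = (908 - 3^2)/31 = 899/31 = 29, a_6 = floor((30 + 3)/29) = 1.
  m_7 = 29*1 - 3 = 26, d_7 = (908 - 26^2)/29 = 232/29 = 8, a_7 = floor((30 + 26)/8) = 7.
  m_8 = 8*7 - 26 = 30, d_8 = (908 - 30^2)/8 = 8/8 = 1, a_8 = floor((30 + 30)/1) = 60.
  m_9 = 1*60 - 30 = 30, d_9 = (908 - 30^2)/1 = 8/1 = 8: (m_9, d_9) = (m_1, d_1) = (30, 8), so from here the quotients repeat a_1, ..., a_8; the period length is 8.
Hence the expansion of sqrt(908) is a_0 = 30 followed by the repeating block 7, 1, 1, 14, 1, 1, 7, 60 (period 8).

[30; (7, 1, 1, 14, 1, 1, 7, 60)]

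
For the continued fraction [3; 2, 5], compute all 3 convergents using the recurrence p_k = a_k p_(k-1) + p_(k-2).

3/1, 7/2, 38/11

Using the convergent recurrence p_i = a_i*p_{i-1} + p_{i-2}, q_i = a_i*q_{i-1} + q_{i-2} with p_{-2}=0, p_{-1}=1, q_{-2}=1, q_{-1}=0:
  i=0: a_0=3, p_0 = 3*1 + 0 = 3, q_0 = 3*0 + 1 = 1.
  i=1: a_1=2, p_1 = 2*3 + 1 = 7, q_1 = 2*1 + 0 = 2.
  i=2: a_2=5, p_2 = 5*7 + 3 = 38, q_2 = 5*2 + 1 = 11.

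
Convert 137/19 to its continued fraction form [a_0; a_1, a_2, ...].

[7; 4, 1, 3]

Run the Euclidean algorithm on 137 and 19; the successive quotients are the partial quotients a_0, a_1, ... (each step inverts the fractional part left over by the previous one):
  137 = 7*19 + 4, so a_0 = 7.
  19 = 4*4 + 3, so a_1 = 4.
  4 = 1*3 + 1, so a_2 = 1.
  3 = 3*1 + 0, so a_3 = 3.
The remainder reaches 0 after 4 divisions, so the expansion has 4 partial quotients, read off in order.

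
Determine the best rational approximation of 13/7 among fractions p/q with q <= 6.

Expand x = 13/7 as a continued fraction with the Euclidean algorithm:
  13 = 1*7 + 6, so a_0 = 1.
  7 = 1*6 + 1, so a_1 = 1.
  6 = 6*1 + 0, so a_2 = 6.
so x = [1; 1, 6].
Convergents (p_i = a_i*p_{i-1} + p_{i-2}, q_i = a_i*q_{i-1} + q_{i-2} with p_{-2}=0, p_{-1}=1, q_{-2}=1, q_{-1}=0), until the denominator exceeds 6:
  i=0: a_0=1, p_0 = 1*1 + 0 = 1, q_0 = 1*0 + 1 = 1.
  i=1: a_1=1, p_1 = 1*1 + 1 = 2, q_1 = 1*1 + 0 = 1.
  i=2: a_2=6, p_2 = 6*2 + 1 = 13, q_2 = 6*1 + 1 = 7.
q_2 = 7 > 6, so the last convergent with denominator <= 6 is p_1/q_1 = 2/1.
The closest fraction with denominator <= 6 is either p_1/q_1 or the intermediate fraction (k*p_1 + p_0)/(k*q_1 + q_0) with the largest k >= 1 whose denominator stays <= 6; these approach x as k grows, and every other convergent or intermediate fraction in range is farther away.
Largest k: floor((6 - q_0)/q_1) = floor((6 - 1)/1) = 5.
That gives (5*2 + 1)/(5*1 + 1) = 11/6.
Compare the errors: |x - 2/1| = |13*1 - 2*7|/(7*1) = 1/7, and |x - 11/6| = |13*6 - 11*7|/(7*6) = 1/42.
Cross-multiplying, 1*7 = 7 < 42 = 1*42, so 1/42 is smaller: the intermediate fraction 11/6 is closer to x than 2/1.

11/6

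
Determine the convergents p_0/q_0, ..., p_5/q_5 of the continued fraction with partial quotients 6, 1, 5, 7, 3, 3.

6/1, 7/1, 41/6, 294/43, 923/135, 3063/448

Using the convergent recurrence p_i = a_i*p_{i-1} + p_{i-2}, q_i = a_i*q_{i-1} + q_{i-2} with p_{-2}=0, p_{-1}=1, q_{-2}=1, q_{-1}=0:
  i=0: a_0=6, p_0 = 6*1 + 0 = 6, q_0 = 6*0 + 1 = 1.
  i=1: a_1=1, p_1 = 1*6 + 1 = 7, q_1 = 1*1 + 0 = 1.
  i=2: a_2=5, p_2 = 5*7 + 6 = 41, q_2 = 5*1 + 1 = 6.
  i=3: a_3=7, p_3 = 7*41 + 7 = 294, q_3 = 7*6 + 1 = 43.
  i=4: a_4=3, p_4 = 3*294 + 41 = 923, q_4 = 3*43 + 6 = 135.
  i=5: a_5=3, p_5 = 3*923 + 294 = 3063, q_5 = 3*135 + 43 = 448.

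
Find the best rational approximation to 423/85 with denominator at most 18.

5/1

Expand x = 423/85 as a continued fraction with the Euclidean algorithm:
  423 = 4*85 + 83, so a_0 = 4.
  85 = 1*83 + 2, so a_1 = 1.
  83 = 41*2 + 1, so a_2 = 41.
  2 = 2*1 + 0, so a_3 = 2.
so x = [4; 1, 41, 2].
Convergents (p_i = a_i*p_{i-1} + p_{i-2}, q_i = a_i*q_{i-1} + q_{i-2} with p_{-2}=0, p_{-1}=1, q_{-2}=1, q_{-1}=0), until the denominator exceeds 18:
  i=0: a_0=4, p_0 = 4*1 + 0 = 4, q_0 = 4*0 + 1 = 1.
  i=1: a_1=1, p_1 = 1*4 + 1 = 5, q_1 = 1*1 + 0 = 1.
  i=2: a_2=41, p_2 = 41*5 + 4 = 209, q_2 = 41*1 + 1 = 42.
q_2 = 42 > 18, so the last convergent with denominator <= 18 is p_1/q_1 = 5/1.
The closest fraction with denominator <= 18 is either p_1/q_1 or the intermediate fraction (k*p_1 + p_0)/(k*q_1 + q_0) with the largest k >= 1 whose denominator stays <= 18; these approach x as k grows, and every other convergent or intermediate fraction in range is farther away.
Largest k: floor((18 - q_0)/q_1) = floor((18 - 1)/1) = 17.
That gives (17*5 + 4)/(17*1 + 1) = 89/18.
Compare the errors: |x - 5/1| = |423*1 - 5*85|/(85*1) = 2/85, and |x - 89/18| = |423*18 - 89*85|/(85*18) = 49/1530.
Cross-multiplying, 2*1530 = 3060 < 4165 = 49*85, so 2/85 is smaller: the convergent 5/1 is closer to x than 89/18.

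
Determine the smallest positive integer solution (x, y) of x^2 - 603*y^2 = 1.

(x, y) = (48842, 1989)

First expand sqrt(603) as a continued fraction. With x_i = (sqrt(603) + m_i)/d_i and (m_0, d_0) = (0, 1): a_0 = floor(sqrt(603)) = 24, since 24^2 = 576 <= 603 < 625 = 25^2.
Iterate m_{i+1} = d_i*a_i - m_i, d_{i+1} = (603 - m_{i+1}^2)/d_i, a_{i+1} = floor((a_0 + m_{i+1})/d_{i+1}):
  m_1 = 1*24 - 0 = 24, d_1 = (603 - 24^2)/1 = 27/1 = 27, a_1 = floor((24 + 24)/27) = 1.
  m_2 = 27*1 - 24 = 3, d_2 = (603 - 3^2)/27 = 594/27 = 22, a_2 = floor((24 + 3)/22) = 1.
  m_3 = 22*1 - 3 = 19, d_3 = (603 - 19^2)/22 = 242/22 = 11, a_3 = floor((24 + 19)/11) = 3.
  m_4 = 11*3 - 19 = 14, d_4 = (603 - 14^2)/11 = 407/11 = 37, a_4 = floor((24 + 14)/37) = 1.
  m_5 = 37*1 - 14 = 23, d_5 = (603 - 23^2)/37 = 74/37 = 2, a_5 = floor((24 + 23)/2) = 23.
  m_6 = 2*23 - 23 = 23, d_6 = (603 - 23^2)/2 = 74/2 = 37, a_6 = floor((24 + 23)/37) = 1.
  m_7 = 37*1 - 23 = 14, d_7 = (603 - 14^2)/37 = 407/37 = 11, a_7 = floor((24 + 14)/11) = 3.
  m_8 = 11*3 - 14 = 19, d_8 = (603 - 19^2)/11 = 242/11 = 22, a_8 = floor((24 + 19)/22) = 1.
  m_9 = 22*1 - 19 = 3, d_9 = (603 - 3^2)/22 = 594/22 = 27, a_9 = floor((24 + 3)/27) = 1.
  m_10 = 27*1 - 3 = 24, d_10 = (603 - 24^2)/27 = 27/27 = 1, a_10 = floor((24 + 24)/1) = 48.
  m_11 = 1*48 - 24 = 24, d_11 = (603 - 24^2)/1 = 27/1 = 27: (m_11, d_11) = (m_1, d_1) = (24, 27), so from here the quotients repeat a_1, ..., a_10; the period length is 10.
So sqrt(603) = [24; (1, 1, 3, 1, 23, 1, 3, 1, 1, 48)] with period length k = 10.
k is even, so the fundamental solution of x^2 - 603y^2 = 1 is (p_{k-1}, q_{k-1}) = (p_9, q_9); compute convergents through index 9.
Convergents (p_i = a_i*p_{i-1} + p_{i-2}, q_i = a_i*q_{i-1} + q_{i-2} with p_{-2}=0, p_{-1}=1, q_{-2}=1, q_{-1}=0):
  i=0: a_0=24, p_0 = 24*1 + 0 = 24, q_0 = 24*0 + 1 = 1.
  i=1: a_1=1, p_1 = 1*24 + 1 = 25, q_1 = 1*1 + 0 = 1.
  i=2: a_2=1, p_2 = 1*25 + 24 = 49, q_2 = 1*1 + 1 = 2.
  i=3: a_3=3, p_3 = 3*49 + 25 = 172, q_3 = 3*2 + 1 = 7.
  i=4: a_4=1, p_4 = 1*172 + 49 = 221, q_4 = 1*7 + 2 = 9.
  i=5: a_5=23, p_5 = 23*221 + 172 = 5255, q_5 = 23*9 + 7 = 214.
  i=6: a_6=1, p_6 = 1*5255 + 221 = 5476, q_6 = 1*214 + 9 = 223.
  i=7: a_7=3, p_7 = 3*5476 + 5255 = 21683, q_7 = 3*223 + 214 = 883.
  i=8: a_8=1, p_8 = 1*21683 + 5476 = 27159, q_8 = 1*883 + 223 = 1106.
  i=9: a_9=1, p_9 = 1*27159 + 21683 = 48842, q_9 = 1*1106 + 883 = 1989.
Check: 48842^2 - 603*1989^2 = 2385540964 - 2385540963 = 1, so (x, y) = (48842, 1989) solves the equation, and by the theorem it is the least positive solution.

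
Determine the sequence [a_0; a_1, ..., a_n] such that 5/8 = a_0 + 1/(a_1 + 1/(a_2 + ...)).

[0; 1, 1, 1, 2]

Run the Euclidean algorithm on 5 and 8; the successive quotients are the partial quotients a_0, a_1, ... (each step inverts the fractional part left over by the previous one):
  5 = 0*8 + 5, so a_0 = 0.
  8 = 1*5 + 3, so a_1 = 1.
  5 = 1*3 + 2, so a_2 = 1.
  3 = 1*2 + 1, so a_3 = 1.
  2 = 2*1 + 0, so a_4 = 2.
The remainder reaches 0 after 5 divisions, so the expansion has 5 partial quotients, read off in order.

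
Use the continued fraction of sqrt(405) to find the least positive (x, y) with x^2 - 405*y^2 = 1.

First expand sqrt(405) as a continued fraction. With x_i = (sqrt(405) + m_i)/d_i and (m_0, d_0) = (0, 1): a_0 = floor(sqrt(405)) = 20, since 20^2 = 400 <= 405 < 441 = 21^2.
Iterate m_{i+1} = d_i*a_i - m_i, d_{i+1} = (405 - m_{i+1}^2)/d_i, a_{i+1} = floor((a_0 + m_{i+1})/d_{i+1}):
  m_1 = 1*20 - 0 = 20, d_1 = (405 - 20^2)/1 = 5/1 = 5, a_1 = floor((20 + 20)/5) = 8.
  m_2 = 5*8 - 20 = 20, d_2 = (405 - 20^2)/5 = 5/5 = 1, a_2 = floor((20 + 20)/1) = 40.
  m_3 = 1*40 - 20 = 20, d_3 = (405 - 20^2)/1 = 5/1 = 5: (m_3, d_3) = (m_1, d_1) = (20, 5), so from here the quotients repeat a_1, a_2; the period length is 2.
So sqrt(405) = [20; (8, 40)] with period length k = 2.
k is even, so the fundamental solution of x^2 - 405y^2 = 1 is (p_{k-1}, q_{k-1}) = (p_1, q_1); compute convergents through index 1.
Convergents (p_i = a_i*p_{i-1} + p_{i-2}, q_i = a_i*q_{i-1} + q_{i-2} with p_{-2}=0, p_{-1}=1, q_{-2}=1, q_{-1}=0):
  i=0: a_0=20, p_0 = 20*1 + 0 = 20, q_0 = 20*0 + 1 = 1.
  i=1: a_1=8, p_1 = 8*20 + 1 = 161, q_1 = 8*1 + 0 = 8.
Check: 161^2 - 405*8^2 = 25921 - 25920 = 1, so (x, y) = (161, 8) solves the equation, and by the theorem it is the least positive solution.

(x, y) = (161, 8)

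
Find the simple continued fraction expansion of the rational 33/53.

[0; 1, 1, 1, 1, 1, 6]

Run the Euclidean algorithm on 33 and 53; the successive quotients are the partial quotients a_0, a_1, ... (each step inverts the fractional part left over by the previous one):
  33 = 0*53 + 33, so a_0 = 0.
  53 = 1*33 + 20, so a_1 = 1.
  33 = 1*20 + 13, so a_2 = 1.
  20 = 1*13 + 7, so a_3 = 1.
  13 = 1*7 + 6, so a_4 = 1.
  7 = 1*6 + 1, so a_5 = 1.
  6 = 6*1 + 0, so a_6 = 6.
The remainder reaches 0 after 7 divisions, so the expansion has 7 partial quotients, read off in order.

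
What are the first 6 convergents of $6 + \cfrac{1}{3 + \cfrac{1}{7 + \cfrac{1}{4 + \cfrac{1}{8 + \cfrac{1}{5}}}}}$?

6/1, 19/3, 139/22, 575/91, 4739/750, 24270/3841

Using the convergent recurrence p_i = a_i*p_{i-1} + p_{i-2}, q_i = a_i*q_{i-1} + q_{i-2} with p_{-2}=0, p_{-1}=1, q_{-2}=1, q_{-1}=0:
  i=0: a_0=6, p_0 = 6*1 + 0 = 6, q_0 = 6*0 + 1 = 1.
  i=1: a_1=3, p_1 = 3*6 + 1 = 19, q_1 = 3*1 + 0 = 3.
  i=2: a_2=7, p_2 = 7*19 + 6 = 139, q_2 = 7*3 + 1 = 22.
  i=3: a_3=4, p_3 = 4*139 + 19 = 575, q_3 = 4*22 + 3 = 91.
  i=4: a_4=8, p_4 = 8*575 + 139 = 4739, q_4 = 8*91 + 22 = 750.
  i=5: a_5=5, p_5 = 5*4739 + 575 = 24270, q_5 = 5*750 + 91 = 3841.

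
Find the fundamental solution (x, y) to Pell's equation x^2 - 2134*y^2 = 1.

First expand sqrt(2134) as a continued fraction. With x_i = (sqrt(2134) + m_i)/d_i and (m_0, d_0) = (0, 1): a_0 = floor(sqrt(2134)) = 46, since 46^2 = 2116 <= 2134 < 2209 = 47^2.
Iterate m_{i+1} = d_i*a_i - m_i, d_{i+1} = (2134 - m_{i+1}^2)/d_i, a_{i+1} = floor((a_0 + m_{i+1})/d_{i+1}):
  m_1 = 1*46 - 0 = 46, d_1 = (2134 - 46^2)/1 = 18/1 = 18, a_1 = floor((46 + 46)/18) = 5.
  m_2 = 18*5 - 46 = 44, d_2 = (2134 - 44^2)/18 = 198/18 = 11, a_2 = floor((46 + 44)/11) = 8.
  m_3 = 11*8 - 44 = 44, d_3 = (2134 - 44^2)/11 = 198/11 = 18, a_3 = floor((46 + 44)/18) = 5.
  m_4 = 18*5 - 44 = 46, d_4 = (2134 - 46^2)/18 = 18/18 = 1, a_4 = floor((46 + 46)/1) = 92.
  m_5 = 1*92 - 46 = 46, d_5 = (2134 - 46^2)/1 = 18/1 = 18: (m_5, d_5) = (m_1, d_1) = (46, 18), so from here the quotients repeat a_1, ..., a_4; the period length is 4.
So sqrt(2134) = [46; (5, 8, 5, 92)] with period length k = 4.
k is even, so the fundamental solution of x^2 - 2134y^2 = 1 is (p_{k-1}, q_{k-1}) = (p_3, q_3); compute convergents through index 3.
Convergents (p_i = a_i*p_{i-1} + p_{i-2}, q_i = a_i*q_{i-1} + q_{i-2} with p_{-2}=0, p_{-1}=1, q_{-2}=1, q_{-1}=0):
  i=0: a_0=46, p_0 = 46*1 + 0 = 46, q_0 = 46*0 + 1 = 1.
  i=1: a_1=5, p_1 = 5*46 + 1 = 231, q_1 = 5*1 + 0 = 5.
  i=2: a_2=8, p_2 = 8*231 + 46 = 1894, q_2 = 8*5 + 1 = 41.
  i=3: a_3=5, p_3 = 5*1894 + 231 = 9701, q_3 = 5*41 + 5 = 210.
Check: 9701^2 - 2134*210^2 = 94109401 - 94109400 = 1, so (x, y) = (9701, 210) solves the equation, and by the theorem it is the least positive solution.

(x, y) = (9701, 210)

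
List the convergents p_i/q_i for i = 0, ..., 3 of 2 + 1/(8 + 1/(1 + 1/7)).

2/1, 17/8, 19/9, 150/71

Using the convergent recurrence p_i = a_i*p_{i-1} + p_{i-2}, q_i = a_i*q_{i-1} + q_{i-2} with p_{-2}=0, p_{-1}=1, q_{-2}=1, q_{-1}=0:
  i=0: a_0=2, p_0 = 2*1 + 0 = 2, q_0 = 2*0 + 1 = 1.
  i=1: a_1=8, p_1 = 8*2 + 1 = 17, q_1 = 8*1 + 0 = 8.
  i=2: a_2=1, p_2 = 1*17 + 2 = 19, q_2 = 1*8 + 1 = 9.
  i=3: a_3=7, p_3 = 7*19 + 17 = 150, q_3 = 7*9 + 8 = 71.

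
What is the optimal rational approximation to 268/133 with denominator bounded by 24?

Expand x = 268/133 as a continued fraction with the Euclidean algorithm:
  268 = 2*133 + 2, so a_0 = 2.
  133 = 66*2 + 1, so a_1 = 66.
  2 = 2*1 + 0, so a_2 = 2.
so x = [2; 66, 2].
Convergents (p_i = a_i*p_{i-1} + p_{i-2}, q_i = a_i*q_{i-1} + q_{i-2} with p_{-2}=0, p_{-1}=1, q_{-2}=1, q_{-1}=0), until the denominator exceeds 24:
  i=0: a_0=2, p_0 = 2*1 + 0 = 2, q_0 = 2*0 + 1 = 1.
  i=1: a_1=66, p_1 = 66*2 + 1 = 133, q_1 = 66*1 + 0 = 66.
q_1 = 66 > 24, so the last convergent with denominator <= 24 is p_0/q_0 = 2/1.
The closest fraction with denominator <= 24 is either p_0/q_0 or the intermediate fraction (k*p_0 + p_{-1})/(k*q_0 + q_{-1}) with the largest k >= 1 whose denominator stays <= 24; these approach x as k grows, and every other convergent or intermediate fraction in range is farther away.
Largest k: floor((24 - q_{-1})/q_0) = floor((24 - 0)/1) = 24 (using the seeds p_{-1} = 1, q_{-1} = 0).
That gives (24*2 + 1)/(24*1 + 0) = 49/24.
Compare the errors: |x - 2/1| = |268*1 - 2*133|/(133*1) = 2/133, and |x - 49/24| = |268*24 - 49*133|/(133*24) = 85/3192.
Cross-multiplying, 2*3192 = 6384 < 11305 = 85*133, so 2/133 is smaller: the convergent 2/1 is closer to x than 49/24.

2/1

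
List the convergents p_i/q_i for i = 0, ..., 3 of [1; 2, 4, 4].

1/1, 3/2, 13/9, 55/38

Using the convergent recurrence p_i = a_i*p_{i-1} + p_{i-2}, q_i = a_i*q_{i-1} + q_{i-2} with p_{-2}=0, p_{-1}=1, q_{-2}=1, q_{-1}=0:
  i=0: a_0=1, p_0 = 1*1 + 0 = 1, q_0 = 1*0 + 1 = 1.
  i=1: a_1=2, p_1 = 2*1 + 1 = 3, q_1 = 2*1 + 0 = 2.
  i=2: a_2=4, p_2 = 4*3 + 1 = 13, q_2 = 4*2 + 1 = 9.
  i=3: a_3=4, p_3 = 4*13 + 3 = 55, q_3 = 4*9 + 2 = 38.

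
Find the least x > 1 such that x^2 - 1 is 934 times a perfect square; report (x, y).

(x, y) = (3034565, 99294)

First expand sqrt(934) as a continued fraction. With x_i = (sqrt(934) + m_i)/d_i and (m_0, d_0) = (0, 1): a_0 = floor(sqrt(934)) = 30, since 30^2 = 900 <= 934 < 961 = 31^2.
Iterate m_{i+1} = d_i*a_i - m_i, d_{i+1} = (934 - m_{i+1}^2)/d_i, a_{i+1} = floor((a_0 + m_{i+1})/d_{i+1}):
  m_1 = 1*30 - 0 = 30, d_1 = (934 - 30^2)/1 = 34/1 = 34, a_1 = floor((30 + 30)/34) = 1.
  m_2 = 34*1 - 30 = 4, d_2 = (934 - 4^2)/34 = 918/34 = 27, a_2 = floor((30 + 4)/27) = 1.
  m_3 = 27*1 - 4 = 23, d_3 = (934 - 23^2)/27 = 405/27 = 15, a_3 = floor((30 + 23)/15) = 3.
  m_4 = 15*3 - 23 = 22, d_4 = (934 - 22^2)/15 = 450/15 = 30, a_4 = floor((30 + 22)/30) = 1.
  m_5 = 30*1 - 22 = 8, d_5 = (934 - 8^2)/30 = 870/30 = 29, a_5 = floor((30 + 8)/29) = 1.
  m_6 = 29*1 - 8 = 21, d_6 = (934 - 21^2)/29 = 493/29 = 17, a_6 = floor((30 + 21)/17) = 3.
  m_7 = 17*3 - 21 = 30, d_7 = (934 - 30^2)/17 = 34/17 = 2, a_7 = floor((30 + 30)/2) = 30.
  m_8 = 2*30 - 30 = 30, d_8 = (934 - 30^2)/2 = 34/2 = 17, a_8 = floor((30 + 30)/17) = 3.
  m_9 = 17*3 - 30 = 21, d_9 = (934 - 21^2)/17 = 493/17 = 29, a_9 = floor((30 + 21)/29) = 1.
  m_10 = 29*1 - 21 = 8, d_10 = (934 - 8^2)/29 = 870/29 = 30, a_10 = floor((30 + 8)/30) = 1.
  m_11 = 30*1 - 8 = 22, d_11 = (934 - 22^2)/30 = 450/30 = 15, a_11 = floor((30 + 22)/15) = 3.
  m_12 = 15*3 - 22 = 23, d_12 = (934 - 23^2)/15 = 405/15 = 27, a_12 = floor((30 + 23)/27) = 1.
  m_13 = 27*1 - 23 = 4, d_13 = (934 - 4^2)/27 = 918/27 = 34, a_13 = floor((30 + 4)/34) = 1.
  m_14 = 34*1 - 4 = 30, d_14 = (934 - 30^2)/34 = 34/34 = 1, a_14 = floor((30 + 30)/1) = 60.
  m_15 = 1*60 - 30 = 30, d_15 = (934 - 30^2)/1 = 34/1 = 34: (m_15, d_15) = (m_1, d_1) = (30, 34), so from here the quotients repeat a_1, ..., a_14; the period length is 14.
So sqrt(934) = [30; (1, 1, 3, 1, 1, 3, 30, 3, 1, 1, 3, 1, 1, 60)] with period length k = 14.
k is even, so the fundamental solution of x^2 - 934y^2 = 1 is (p_{k-1}, q_{k-1}) = (p_13, q_13); compute convergents through index 13.
Convergents (p_i = a_i*p_{i-1} + p_{i-2}, q_i = a_i*q_{i-1} + q_{i-2} with p_{-2}=0, p_{-1}=1, q_{-2}=1, q_{-1}=0):
  i=0: a_0=30, p_0 = 30*1 + 0 = 30, q_0 = 30*0 + 1 = 1.
  i=1: a_1=1, p_1 = 1*30 + 1 = 31, q_1 = 1*1 + 0 = 1.
  i=2: a_2=1, p_2 = 1*31 + 30 = 61, q_2 = 1*1 + 1 = 2.
  i=3: a_3=3, p_3 = 3*61 + 31 = 214, q_3 = 3*2 + 1 = 7.
  i=4: a_4=1, p_4 = 1*214 + 61 = 275, q_4 = 1*7 + 2 = 9.
  i=5: a_5=1, p_5 = 1*275 + 214 = 489, q_5 = 1*9 + 7 = 16.
  i=6: a_6=3, p_6 = 3*489 + 275 = 1742, q_6 = 3*16 + 9 = 57.
  i=7: a_7=30, p_7 = 30*1742 + 489 = 52749, q_7 = 30*57 + 16 = 1726.
  i=8: a_8=3, p_8 = 3*52749 + 1742 = 159989, q_8 = 3*1726 + 57 = 5235.
  i=9: a_9=1, p_9 = 1*159989 + 52749 = 212738, q_9 = 1*5235 + 1726 = 6961.
  i=10: a_10=1, p_10 = 1*212738 + 159989 = 372727, q_10 = 1*6961 + 5235 = 12196.
  i=11: a_11=3, p_11 = 3*372727 + 212738 = 1330919, q_11 = 3*12196 + 6961 = 43549.
  i=12: a_12=1, p_12 = 1*1330919 + 372727 = 1703646, q_12 = 1*43549 + 12196 = 55745.
  i=13: a_13=1, p_13 = 1*1703646 + 1330919 = 3034565, q_13 = 1*55745 + 43549 = 99294.
Check: 3034565^2 - 934*99294^2 = 9208584739225 - 9208584739224 = 1, so (x, y) = (3034565, 99294) solves the equation, and by the theorem it is the least positive solution.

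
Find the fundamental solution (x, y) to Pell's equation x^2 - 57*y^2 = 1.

(x, y) = (151, 20)

First expand sqrt(57) as a continued fraction. With x_i = (sqrt(57) + m_i)/d_i and (m_0, d_0) = (0, 1): a_0 = floor(sqrt(57)) = 7, since 7^2 = 49 <= 57 < 64 = 8^2.
Iterate m_{i+1} = d_i*a_i - m_i, d_{i+1} = (57 - m_{i+1}^2)/d_i, a_{i+1} = floor((a_0 + m_{i+1})/d_{i+1}):
  m_1 = 1*7 - 0 = 7, d_1 = (57 - 7^2)/1 = 8/1 = 8, a_1 = floor((7 + 7)/8) = 1.
  m_2 = 8*1 - 7 = 1, d_2 = (57 - 1^2)/8 = 56/8 = 7, a_2 = floor((7 + 1)/7) = 1.
  m_3 = 7*1 - 1 = 6, d_3 = (57 - 6^2)/7 = 21/7 = 3, a_3 = floor((7 + 6)/3) = 4.
  m_4 = 3*4 - 6 = 6, d_4 = (57 - 6^2)/3 = 21/3 = 7, a_4 = floor((7 + 6)/7) = 1.
  m_5 = 7*1 - 6 = 1, d_5 = (57 - 1^2)/7 = 56/7 = 8, a_5 = floor((7 + 1)/8) = 1.
  m_6 = 8*1 - 1 = 7, d_6 = (57 - 7^2)/8 = 8/8 = 1, a_6 = floor((7 + 7)/1) = 14.
  m_7 = 1*14 - 7 = 7, d_7 = (57 - 7^2)/1 = 8/1 = 8: (m_7, d_7) = (m_1, d_1) = (7, 8), so from here the quotients repeat a_1, ..., a_6; the period length is 6.
So sqrt(57) = [7; (1, 1, 4, 1, 1, 14)] with period length k = 6.
k is even, so the fundamental solution of x^2 - 57y^2 = 1 is (p_{k-1}, q_{k-1}) = (p_5, q_5); compute convergents through index 5.
Convergents (p_i = a_i*p_{i-1} + p_{i-2}, q_i = a_i*q_{i-1} + q_{i-2} with p_{-2}=0, p_{-1}=1, q_{-2}=1, q_{-1}=0):
  i=0: a_0=7, p_0 = 7*1 + 0 = 7, q_0 = 7*0 + 1 = 1.
  i=1: a_1=1, p_1 = 1*7 + 1 = 8, q_1 = 1*1 + 0 = 1.
  i=2: a_2=1, p_2 = 1*8 + 7 = 15, q_2 = 1*1 + 1 = 2.
  i=3: a_3=4, p_3 = 4*15 + 8 = 68, q_3 = 4*2 + 1 = 9.
  i=4: a_4=1, p_4 = 1*68 + 15 = 83, q_4 = 1*9 + 2 = 11.
  i=5: a_5=1, p_5 = 1*83 + 68 = 151, q_5 = 1*11 + 9 = 20.
Check: 151^2 - 57*20^2 = 22801 - 22800 = 1, so (x, y) = (151, 20) solves the equation, and by the theorem it is the least positive solution.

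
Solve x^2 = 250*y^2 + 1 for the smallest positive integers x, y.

First expand sqrt(250) as a continued fraction. With x_i = (sqrt(250) + m_i)/d_i and (m_0, d_0) = (0, 1): a_0 = floor(sqrt(250)) = 15, since 15^2 = 225 <= 250 < 256 = 16^2.
Iterate m_{i+1} = d_i*a_i - m_i, d_{i+1} = (250 - m_{i+1}^2)/d_i, a_{i+1} = floor((a_0 + m_{i+1})/d_{i+1}):
  m_1 = 1*15 - 0 = 15, d_1 = (250 - 15^2)/1 = 25/1 = 25, a_1 = floor((15 + 15)/25) = 1.
  m_2 = 25*1 - 15 = 10, d_2 = (250 - 10^2)/25 = 150/25 = 6, a_2 = floor((15 + 10)/6) = 4.
  m_3 = 6*4 - 10 = 14, d_3 = (250 - 14^2)/6 = 54/6 = 9, a_3 = floor((15 + 14)/9) = 3.
  m_4 = 9*3 - 14 = 13, d_4 = (250 - 13^2)/9 = 81/9 = 9, a_4 = floor((15 + 13)/9) = 3.
  m_5 = 9*3 - 13 = 14, d_5 = (250 - 14^2)/9 = 54/9 = 6, a_5 = floor((15 + 14)/6) = 4.
  m_6 = 6*4 - 14 = 10, d_6 = (250 - 10^2)/6 = 150/6 = 25, a_6 = floor((15 + 10)/25) = 1.
  m_7 = 25*1 - 10 = 15, d_7 = (250 - 15^2)/25 = 25/25 = 1, a_7 = floor((15 + 15)/1) = 30.
  m_8 = 1*30 - 15 = 15, d_8 = (250 - 15^2)/1 = 25/1 = 25: (m_8, d_8) = (m_1, d_1) = (15, 25), so from here the quotients repeat a_1, ..., a_7; the period length is 7.
So sqrt(250) = [15; (1, 4, 3, 3, 4, 1, 30)] with period length k = 7.
k is odd, so (p_{k-1}, q_{k-1}) only solves x^2 - 250y^2 = -1 and the fundamental solution of x^2 - 250y^2 = 1 is (p_{2k-1}, q_{2k-1}) = (p_13, q_13); compute convergents through index 13, running through the period twice.
Convergents (p_i = a_i*p_{i-1} + p_{i-2}, q_i = a_i*q_{i-1} + q_{i-2} with p_{-2}=0, p_{-1}=1, q_{-2}=1, q_{-1}=0):
  i=0: a_0=15, p_0 = 15*1 + 0 = 15, q_0 = 15*0 + 1 = 1.
  i=1: a_1=1, p_1 = 1*15 + 1 = 16, q_1 = 1*1 + 0 = 1.
  i=2: a_2=4, p_2 = 4*16 + 15 = 79, q_2 = 4*1 + 1 = 5.
  i=3: a_3=3, p_3 = 3*79 + 16 = 253, q_3 = 3*5 + 1 = 16.
  i=4: a_4=3, p_4 = 3*253 + 79 = 838, q_4 = 3*16 + 5 = 53.
  i=5: a_5=4, p_5 = 4*838 + 253 = 3605, q_5 = 4*53 + 16 = 228.
  i=6: a_6=1, p_6 = 1*3605 + 838 = 4443, q_6 = 1*228 + 53 = 281.
  i=7: a_7=30, p_7 = 30*4443 + 3605 = 136895, q_7 = 30*281 + 228 = 8658.
  i=8: a_8=1, p_8 = 1*136895 + 4443 = 141338, q_8 = 1*8658 + 281 = 8939.
  i=9: a_9=4, p_9 = 4*141338 + 136895 = 702247, q_9 = 4*8939 + 8658 = 44414.
  i=10: a_10=3, p_10 = 3*702247 + 141338 = 2248079, q_10 = 3*44414 + 8939 = 142181.
  i=11: a_11=3, p_11 = 3*2248079 + 702247 = 7446484, q_11 = 3*142181 + 44414 = 470957.
  i=12: a_12=4, p_12 = 4*7446484 + 2248079 = 32034015, q_12 = 4*470957 + 142181 = 2026009.
  i=13: a_13=1, p_13 = 1*32034015 + 7446484 = 39480499, q_13 = 1*2026009 + 470957 = 2496966.
Indeed p_6^2 - 250*q_6^2 = 19740249 - 19740250 = -1, not +1.
Check: 39480499^2 - 250*2496966^2 = 1558709801289001 - 1558709801289000 = 1, so (x, y) = (39480499, 2496966) solves the equation, and by the theorem it is the least positive solution.

(x, y) = (39480499, 2496966)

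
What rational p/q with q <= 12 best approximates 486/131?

26/7

Expand x = 486/131 as a continued fraction with the Euclidean algorithm:
  486 = 3*131 + 93, so a_0 = 3.
  131 = 1*93 + 38, so a_1 = 1.
  93 = 2*38 + 17, so a_2 = 2.
  38 = 2*17 + 4, so a_3 = 2.
  17 = 4*4 + 1, so a_4 = 4.
  4 = 4*1 + 0, so a_5 = 4.
so x = [3; 1, 2, 2, 4, 4].
Convergents (p_i = a_i*p_{i-1} + p_{i-2}, q_i = a_i*q_{i-1} + q_{i-2} with p_{-2}=0, p_{-1}=1, q_{-2}=1, q_{-1}=0), until the denominator exceeds 12:
  i=0: a_0=3, p_0 = 3*1 + 0 = 3, q_0 = 3*0 + 1 = 1.
  i=1: a_1=1, p_1 = 1*3 + 1 = 4, q_1 = 1*1 + 0 = 1.
  i=2: a_2=2, p_2 = 2*4 + 3 = 11, q_2 = 2*1 + 1 = 3.
  i=3: a_3=2, p_3 = 2*11 + 4 = 26, q_3 = 2*3 + 1 = 7.
  i=4: a_4=4, p_4 = 4*26 + 11 = 115, q_4 = 4*7 + 3 = 31.
q_4 = 31 > 12, so the last convergent with denominator <= 12 is p_3/q_3 = 26/7.
The closest fraction with denominator <= 12 is either p_3/q_3 or the intermediate fraction (k*p_3 + p_2)/(k*q_3 + q_2) with the largest k >= 1 whose denominator stays <= 12; these approach x as k grows, and every other convergent or intermediate fraction in range is farther away.
Largest k: floor((12 - q_2)/q_3) = floor((12 - 3)/7) = 1.
That gives (1*26 + 11)/(1*7 + 3) = 37/10.
Compare the errors: |x - 26/7| = |486*7 - 26*131|/(131*7) = 4/917, and |x - 37/10| = |486*10 - 37*131|/(131*10) = 13/1310.
Cross-multiplying, 4*1310 = 5240 < 11921 = 13*917, so 4/917 is smaller: the convergent 26/7 is closer to x than 37/10.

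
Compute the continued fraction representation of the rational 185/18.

Run the Euclidean algorithm on 185 and 18; the successive quotients are the partial quotients a_0, a_1, ... (each step inverts the fractional part left over by the previous one):
  185 = 10*18 + 5, so a_0 = 10.
  18 = 3*5 + 3, so a_1 = 3.
  5 = 1*3 + 2, so a_2 = 1.
  3 = 1*2 + 1, so a_3 = 1.
  2 = 2*1 + 0, so a_4 = 2.
The remainder reaches 0 after 5 divisions, so the expansion has 5 partial quotients, read off in order.

[10; 3, 1, 1, 2]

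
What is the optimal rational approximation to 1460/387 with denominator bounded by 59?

83/22

Expand x = 1460/387 as a continued fraction with the Euclidean algorithm:
  1460 = 3*387 + 299, so a_0 = 3.
  387 = 1*299 + 88, so a_1 = 1.
  299 = 3*88 + 35, so a_2 = 3.
  88 = 2*35 + 18, so a_3 = 2.
  35 = 1*18 + 17, so a_4 = 1.
  18 = 1*17 + 1, so a_5 = 1.
  17 = 17*1 + 0, so a_6 = 17.
so x = [3; 1, 3, 2, 1, 1, 17].
Convergents (p_i = a_i*p_{i-1} + p_{i-2}, q_i = a_i*q_{i-1} + q_{i-2} with p_{-2}=0, p_{-1}=1, q_{-2}=1, q_{-1}=0), until the denominator exceeds 59:
  i=0: a_0=3, p_0 = 3*1 + 0 = 3, q_0 = 3*0 + 1 = 1.
  i=1: a_1=1, p_1 = 1*3 + 1 = 4, q_1 = 1*1 + 0 = 1.
  i=2: a_2=3, p_2 = 3*4 + 3 = 15, q_2 = 3*1 + 1 = 4.
  i=3: a_3=2, p_3 = 2*15 + 4 = 34, q_3 = 2*4 + 1 = 9.
  i=4: a_4=1, p_4 = 1*34 + 15 = 49, q_4 = 1*9 + 4 = 13.
  i=5: a_5=1, p_5 = 1*49 + 34 = 83, q_5 = 1*13 + 9 = 22.
  i=6: a_6=17, p_6 = 17*83 + 49 = 1460, q_6 = 17*22 + 13 = 387.
q_6 = 387 > 59, so the last convergent with denominator <= 59 is p_5/q_5 = 83/22.
The closest fraction with denominator <= 59 is either p_5/q_5 or the intermediate fraction (k*p_5 + p_4)/(k*q_5 + q_4) with the largest k >= 1 whose denominator stays <= 59; these approach x as k grows, and every other convergent or intermediate fraction in range is farther away.
Largest k: floor((59 - q_4)/q_5) = floor((59 - 13)/22) = 2.
That gives (2*83 + 49)/(2*22 + 13) = 215/57.
Compare the errors: |x - 83/22| = |1460*22 - 83*387|/(387*22) = 1/8514, and |x - 215/57| = |1460*57 - 215*387|/(387*57) = 15/22059.
Cross-multiplying, 1*22059 = 22059 < 127710 = 15*8514, so 1/8514 is smaller: the convergent 83/22 is closer to x than 215/57.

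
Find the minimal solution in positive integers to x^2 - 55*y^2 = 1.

(x, y) = (89, 12)

First expand sqrt(55) as a continued fraction. With x_i = (sqrt(55) + m_i)/d_i and (m_0, d_0) = (0, 1): a_0 = floor(sqrt(55)) = 7, since 7^2 = 49 <= 55 < 64 = 8^2.
Iterate m_{i+1} = d_i*a_i - m_i, d_{i+1} = (55 - m_{i+1}^2)/d_i, a_{i+1} = floor((a_0 + m_{i+1})/d_{i+1}):
  m_1 = 1*7 - 0 = 7, d_1 = (55 - 7^2)/1 = 6/1 = 6, a_1 = floor((7 + 7)/6) = 2.
  m_2 = 6*2 - 7 = 5, d_2 = (55 - 5^2)/6 = 30/6 = 5, a_2 = floor((7 + 5)/5) = 2.
  m_3 = 5*2 - 5 = 5, d_3 = (55 - 5^2)/5 = 30/5 = 6, a_3 = floor((7 + 5)/6) = 2.
  m_4 = 6*2 - 5 = 7, d_4 = (55 - 7^2)/6 = 6/6 = 1, a_4 = floor((7 + 7)/1) = 14.
  m_5 = 1*14 - 7 = 7, d_5 = (55 - 7^2)/1 = 6/1 = 6: (m_5, d_5) = (m_1, d_1) = (7, 6), so from here the quotients repeat a_1, ..., a_4; the period length is 4.
So sqrt(55) = [7; (2, 2, 2, 14)] with period length k = 4.
k is even, so the fundamental solution of x^2 - 55y^2 = 1 is (p_{k-1}, q_{k-1}) = (p_3, q_3); compute convergents through index 3.
Convergents (p_i = a_i*p_{i-1} + p_{i-2}, q_i = a_i*q_{i-1} + q_{i-2} with p_{-2}=0, p_{-1}=1, q_{-2}=1, q_{-1}=0):
  i=0: a_0=7, p_0 = 7*1 + 0 = 7, q_0 = 7*0 + 1 = 1.
  i=1: a_1=2, p_1 = 2*7 + 1 = 15, q_1 = 2*1 + 0 = 2.
  i=2: a_2=2, p_2 = 2*15 + 7 = 37, q_2 = 2*2 + 1 = 5.
  i=3: a_3=2, p_3 = 2*37 + 15 = 89, q_3 = 2*5 + 2 = 12.
Check: 89^2 - 55*12^2 = 7921 - 7920 = 1, so (x, y) = (89, 12) solves the equation, and by the theorem it is the least positive solution.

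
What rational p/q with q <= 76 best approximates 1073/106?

577/57

Expand x = 1073/106 as a continued fraction with the Euclidean algorithm:
  1073 = 10*106 + 13, so a_0 = 10.
  106 = 8*13 + 2, so a_1 = 8.
  13 = 6*2 + 1, so a_2 = 6.
  2 = 2*1 + 0, so a_3 = 2.
so x = [10; 8, 6, 2].
Convergents (p_i = a_i*p_{i-1} + p_{i-2}, q_i = a_i*q_{i-1} + q_{i-2} with p_{-2}=0, p_{-1}=1, q_{-2}=1, q_{-1}=0), until the denominator exceeds 76:
  i=0: a_0=10, p_0 = 10*1 + 0 = 10, q_0 = 10*0 + 1 = 1.
  i=1: a_1=8, p_1 = 8*10 + 1 = 81, q_1 = 8*1 + 0 = 8.
  i=2: a_2=6, p_2 = 6*81 + 10 = 496, q_2 = 6*8 + 1 = 49.
  i=3: a_3=2, p_3 = 2*496 + 81 = 1073, q_3 = 2*49 + 8 = 106.
q_3 = 106 > 76, so the last convergent with denominator <= 76 is p_2/q_2 = 496/49.
The closest fraction with denominator <= 76 is either p_2/q_2 or the intermediate fraction (k*p_2 + p_1)/(k*q_2 + q_1) with the largest k >= 1 whose denominator stays <= 76; these approach x as k grows, and every other convergent or intermediate fraction in range is farther away.
Largest k: floor((76 - q_1)/q_2) = floor((76 - 8)/49) = 1.
That gives (1*496 + 81)/(1*49 + 8) = 577/57.
Compare the errors: |x - 496/49| = |1073*49 - 496*106|/(106*49) = 1/5194, and |x - 577/57| = |1073*57 - 577*106|/(106*57) = 1/6042.
Cross-multiplying, 1*5194 = 5194 < 6042 = 1*6042, so 1/6042 is smaller: the intermediate fraction 577/57 is closer to x than 496/49.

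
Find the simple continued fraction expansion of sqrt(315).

Write x_i = (sqrt(315) + m_i)/d_i with (m_0, d_0) = (0, 1). a_0 = floor(sqrt(315)) = 17, since 17^2 = 289 <= 315 < 324 = 18^2.
Iterate m_{i+1} = d_i*a_i - m_i, d_{i+1} = (315 - m_{i+1}^2)/d_i, a_{i+1} = floor((a_0 + m_{i+1})/d_{i+1}):
  m_1 = 1*17 - 0 = 17, d_1 = (315 - 17^2)/1 = 26/1 = 26, a_1 = floor((17 + 17)/26) = 1.
  m_2 = 26*1 - 17 = 9, d_2 = (315 - 9^2)/26 = 234/26 = 9, a_2 = floor((17 + 9)/9) = 2.
  m_3 = 9*2 - 9 = 9, d_3 = (315 - 9^2)/9 = 234/9 = 26, a_3 = floor((17 + 9)/26) = 1.
  m_4 = 26*1 - 9 = 17, d_4 = (315 - 17^2)/26 = 26/26 = 1, a_4 = floor((17 + 17)/1) = 34.
  m_5 = 1*34 - 17 = 17, d_5 = (315 - 17^2)/1 = 26/1 = 26: (m_5, d_5) = (m_1, d_1) = (17, 26), so from here the quotients repeat a_1, ..., a_4; the period length is 4.
Hence the expansion of sqrt(315) is a_0 = 17 followed by the repeating block 1, 2, 1, 34 (period 4).

[17; (1, 2, 1, 34)]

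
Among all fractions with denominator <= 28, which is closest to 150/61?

Expand x = 150/61 as a continued fraction with the Euclidean algorithm:
  150 = 2*61 + 28, so a_0 = 2.
  61 = 2*28 + 5, so a_1 = 2.
  28 = 5*5 + 3, so a_2 = 5.
  5 = 1*3 + 2, so a_3 = 1.
  3 = 1*2 + 1, so a_4 = 1.
  2 = 2*1 + 0, so a_5 = 2.
so x = [2; 2, 5, 1, 1, 2].
Convergents (p_i = a_i*p_{i-1} + p_{i-2}, q_i = a_i*q_{i-1} + q_{i-2} with p_{-2}=0, p_{-1}=1, q_{-2}=1, q_{-1}=0), until the denominator exceeds 28:
  i=0: a_0=2, p_0 = 2*1 + 0 = 2, q_0 = 2*0 + 1 = 1.
  i=1: a_1=2, p_1 = 2*2 + 1 = 5, q_1 = 2*1 + 0 = 2.
  i=2: a_2=5, p_2 = 5*5 + 2 = 27, q_2 = 5*2 + 1 = 11.
  i=3: a_3=1, p_3 = 1*27 + 5 = 32, q_3 = 1*11 + 2 = 13.
  i=4: a_4=1, p_4 = 1*32 + 27 = 59, q_4 = 1*13 + 11 = 24.
  i=5: a_5=2, p_5 = 2*59 + 32 = 150, q_5 = 2*24 + 13 = 61.
q_5 = 61 > 28, so the last convergent with denominator <= 28 is p_4/q_4 = 59/24.
The closest fraction with denominator <= 28 is either p_4/q_4 or the intermediate fraction (k*p_4 + p_3)/(k*q_4 + q_3) with the largest k >= 1 whose denominator stays <= 28; these approach x as k grows, and every other convergent or intermediate fraction in range is farther away.
Largest k: floor((28 - q_3)/q_4) = floor((28 - 13)/24) = 0.
Since k = 0, no intermediate fraction beyond p_4/q_4 has denominator <= 28, so the convergent 59/24 is the closest (its error is |150*24 - 59*61|/(61*24) = 1/1464).

59/24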